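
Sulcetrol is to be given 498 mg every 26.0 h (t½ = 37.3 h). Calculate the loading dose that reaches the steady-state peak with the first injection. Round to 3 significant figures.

k = ln 2 / 37.3 = 0.01858 h⁻¹
Accumulation ratio R = 1 / (1 − e^(−kτ)) = 1 / (1 − e^(−0.01858×26.0)) = 1 / (1 − 0.6168) = 2.610
Loading dose = maintenance dose × R = 498 × 2.610 ≈ 1300 mg

1300 mg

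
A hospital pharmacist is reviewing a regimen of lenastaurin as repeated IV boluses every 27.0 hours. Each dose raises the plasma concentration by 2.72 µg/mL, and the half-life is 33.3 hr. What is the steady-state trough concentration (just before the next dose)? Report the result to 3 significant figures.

3.61 µg/mL

k = ln 2 / 33.3 = 0.02082 hr⁻¹
Fraction remaining after one interval: e^(−kτ) = e^(−0.02082 × 27.0) = 0.5701
R = 1 / (1 − 0.5701) = 2.326
Css,max = 2.72 × 2.326 = 6.326 µg/mL
Css,min = Css,max × e^(−kτ) = 6.326 × 0.5701 ≈ 3.61 µg/mL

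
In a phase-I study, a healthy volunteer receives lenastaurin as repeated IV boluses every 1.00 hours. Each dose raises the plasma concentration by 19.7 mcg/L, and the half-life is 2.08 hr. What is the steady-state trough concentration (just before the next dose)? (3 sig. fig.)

49.8 mcg/L

k = ln 2 / 2.08 = 0.3332 hr⁻¹
Fraction remaining after one interval: e^(−kτ) = e^(−0.3332 × 1.00) = 0.7166
R = 1 / (1 − 0.7166) = 3.529
Css,max = 19.7 × 3.529 = 69.51 mcg/L
Css,min = Css,max × e^(−kτ) = 69.51 × 0.7166 ≈ 49.8 mcg/L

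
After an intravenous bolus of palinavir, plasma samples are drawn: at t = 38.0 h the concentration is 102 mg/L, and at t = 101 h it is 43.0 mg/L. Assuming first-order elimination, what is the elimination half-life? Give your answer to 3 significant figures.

k = ln(C₁/C₂) / (t₂ − t₁) = ln(102/43.0) / (101 − 38.0)
  = 0.8638 / 63.00 = 0.01371 h⁻¹
t½ = ln 2 / k = ln 2 / 0.01371 ≈ 50.6 hours

50.6 hours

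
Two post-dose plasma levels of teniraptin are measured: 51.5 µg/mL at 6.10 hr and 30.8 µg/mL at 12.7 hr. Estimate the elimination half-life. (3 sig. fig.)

k = ln(C₁/C₂) / (t₂ − t₁) = ln(51.5/30.8) / (12.7 − 6.10)
  = 0.5141 / 6.600 = 0.07789 hr⁻¹
t½ = ln 2 / k = ln 2 / 0.07789 ≈ 8.90 hours

8.90 hours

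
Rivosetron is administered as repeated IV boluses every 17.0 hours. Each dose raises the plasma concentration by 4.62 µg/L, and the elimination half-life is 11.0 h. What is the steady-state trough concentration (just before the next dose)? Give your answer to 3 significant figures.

k = ln 2 / 11.0 = 0.06301 h⁻¹
Fraction remaining after one interval: e^(−kτ) = e^(−0.06301 × 17.0) = 0.3426
R = 1 / (1 − 0.3426) = 1.521
Css,max = 4.62 × 1.521 = 7.028 µg/L
Css,min = Css,max × e^(−kτ) = 7.028 × 0.3426 ≈ 2.41 µg/L

2.41 µg/L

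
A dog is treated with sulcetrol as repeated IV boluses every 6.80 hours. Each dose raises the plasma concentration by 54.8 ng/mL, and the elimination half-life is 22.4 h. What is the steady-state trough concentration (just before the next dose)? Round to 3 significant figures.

234 ng/mL

k = ln 2 / 22.4 = 0.03094 h⁻¹
Fraction remaining after one interval: e^(−kτ) = e^(−0.03094 × 6.80) = 0.8102
R = 1 / (1 − 0.8102) = 5.270
Css,max = 54.8 × 5.270 = 288.8 ng/mL
Css,min = Css,max × e^(−kτ) = 288.8 × 0.8102 ≈ 234 ng/mL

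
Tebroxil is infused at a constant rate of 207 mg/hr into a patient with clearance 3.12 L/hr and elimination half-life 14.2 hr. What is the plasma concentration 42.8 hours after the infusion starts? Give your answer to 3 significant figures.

Css = rate / CL = 207 / 3.12 = 66.35 mg/L
k = ln 2 / 14.2 = 0.04881 hr⁻¹
C(t) = Css (1 − e^(−kt)) = 66.35 × (1 − e^(−2.089)) = 66.35 × 0.8762 ≈ 58.1 mg/L

58.1 mg/L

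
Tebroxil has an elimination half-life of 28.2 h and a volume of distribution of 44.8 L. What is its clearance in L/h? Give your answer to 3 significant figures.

1.10 L/h

k = ln 2 / t½ = ln 2 / 28.2 = 0.02458 h⁻¹
CL = k · V = 0.02458 × 44.8 ≈ 1.10 L/h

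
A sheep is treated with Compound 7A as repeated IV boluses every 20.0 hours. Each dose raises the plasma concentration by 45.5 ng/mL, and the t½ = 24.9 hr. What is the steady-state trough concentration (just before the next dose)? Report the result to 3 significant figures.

61.1 ng/mL

k = ln 2 / 24.9 = 0.02784 hr⁻¹
Fraction remaining after one interval: e^(−kτ) = e^(−0.02784 × 20.0) = 0.5731
R = 1 / (1 − 0.5731) = 2.342
Css,max = 45.5 × 2.342 = 106.6 ng/mL
Css,min = Css,max × e^(−kτ) = 106.6 × 0.5731 ≈ 61.1 ng/mL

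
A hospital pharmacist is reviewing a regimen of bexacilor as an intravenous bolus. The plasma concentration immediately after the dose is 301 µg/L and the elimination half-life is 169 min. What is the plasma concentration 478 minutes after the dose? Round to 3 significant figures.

k = ln 2 / 169 = 0.004101 min⁻¹
478 min is 2.828 half-lives, so C = 301 × (1/2)^2.828 = 301 × 0.1408 ≈ 42.4 µg/L

42.4 µg/L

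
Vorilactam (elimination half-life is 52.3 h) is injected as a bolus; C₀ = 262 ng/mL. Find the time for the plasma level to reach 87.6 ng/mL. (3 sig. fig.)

82.7 hours

k = ln 2 / 52.3 = 0.01325 h⁻¹
C(t) = C₀ e^(−kt)  ⇒  t = ln(C₀/C) / k
t = ln(262/87.6) / 0.01325 = 1.096 / 0.01325 ≈ 82.7 hours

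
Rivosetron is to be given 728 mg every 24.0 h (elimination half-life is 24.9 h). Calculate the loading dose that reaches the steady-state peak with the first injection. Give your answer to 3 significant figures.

1490 mg

k = ln 2 / 24.9 = 0.02784 h⁻¹
Accumulation ratio R = 1 / (1 − e^(−kτ)) = 1 / (1 − e^(−0.02784×24.0)) = 1 / (1 − 0.5127) = 2.052
Loading dose = maintenance dose × R = 728 × 2.052 ≈ 1490 mg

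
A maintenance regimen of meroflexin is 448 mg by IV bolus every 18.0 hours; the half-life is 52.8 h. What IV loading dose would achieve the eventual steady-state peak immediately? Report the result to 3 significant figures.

k = ln 2 / 52.8 = 0.01313 h⁻¹
Accumulation ratio R = 1 / (1 − e^(−kτ)) = 1 / (1 − e^(−0.01313×18.0)) = 1 / (1 − 0.7895) = 4.752
Loading dose = maintenance dose × R = 448 × 4.752 ≈ 2130 mg

2130 mg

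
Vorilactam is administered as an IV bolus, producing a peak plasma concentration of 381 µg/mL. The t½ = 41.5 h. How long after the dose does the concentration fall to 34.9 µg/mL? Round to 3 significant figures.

143 hours

k = ln 2 / 41.5 = 0.01670 h⁻¹
C(t) = C₀ e^(−kt)  ⇒  t = ln(C₀/C) / k
t = ln(381/34.9) / 0.01670 = 2.390 / 0.01670 ≈ 143 hours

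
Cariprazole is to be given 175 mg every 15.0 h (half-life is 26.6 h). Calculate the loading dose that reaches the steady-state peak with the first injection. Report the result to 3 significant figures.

541 mg

k = ln 2 / 26.6 = 0.02606 h⁻¹
Accumulation ratio R = 1 / (1 − e^(−kτ)) = 1 / (1 − e^(−0.02606×15.0)) = 1 / (1 − 0.6765) = 3.091
Loading dose = maintenance dose × R = 175 × 3.091 ≈ 541 mg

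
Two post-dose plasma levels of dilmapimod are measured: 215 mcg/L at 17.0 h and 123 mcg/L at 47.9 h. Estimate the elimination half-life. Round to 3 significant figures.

k = ln(C₁/C₂) / (t₂ − t₁) = ln(215/123) / (47.9 − 17.0)
  = 0.5585 / 30.90 = 0.01807 h⁻¹
t½ = ln 2 / k = ln 2 / 0.01807 ≈ 38.4 hours

38.4 hours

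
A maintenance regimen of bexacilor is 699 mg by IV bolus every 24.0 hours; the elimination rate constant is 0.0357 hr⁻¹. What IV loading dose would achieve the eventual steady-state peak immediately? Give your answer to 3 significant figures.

Accumulation ratio R = 1 / (1 − e^(−kτ)) = 1 / (1 − e^(−0.03570×24.0)) = 1 / (1 − 0.4245) = 1.738
Loading dose = maintenance dose × R = 699 × 1.738 ≈ 1210 mg

1210 mg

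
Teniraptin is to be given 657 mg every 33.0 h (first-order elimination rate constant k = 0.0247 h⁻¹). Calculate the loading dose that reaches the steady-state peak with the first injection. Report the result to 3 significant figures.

1180 mg

Accumulation ratio R = 1 / (1 − e^(−kτ)) = 1 / (1 − e^(−0.02470×33.0)) = 1 / (1 − 0.4426) = 1.794
Loading dose = maintenance dose × R = 657 × 1.794 ≈ 1180 mg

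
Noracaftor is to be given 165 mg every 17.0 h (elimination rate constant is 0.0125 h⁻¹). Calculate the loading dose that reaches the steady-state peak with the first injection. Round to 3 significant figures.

Accumulation ratio R = 1 / (1 − e^(−kτ)) = 1 / (1 − e^(−0.01250×17.0)) = 1 / (1 − 0.8086) = 5.224
Loading dose = maintenance dose × R = 165 × 5.224 ≈ 862 mg

862 mg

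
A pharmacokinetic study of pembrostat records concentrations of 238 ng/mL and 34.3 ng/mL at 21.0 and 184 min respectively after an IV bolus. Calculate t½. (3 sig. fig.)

58.3 minutes

k = ln(C₁/C₂) / (t₂ − t₁) = ln(238/34.3) / (184 − 21.0)
  = 1.937 / 163.0 = 0.01188 min⁻¹
t½ = ln 2 / k = ln 2 / 0.01188 ≈ 58.3 minutes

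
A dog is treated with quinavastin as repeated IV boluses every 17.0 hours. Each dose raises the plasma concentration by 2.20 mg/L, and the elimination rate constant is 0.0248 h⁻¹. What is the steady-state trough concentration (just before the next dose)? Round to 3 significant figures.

4.20 mg/L

Fraction remaining after one interval: e^(−kτ) = e^(−0.02480 × 17.0) = 0.6560
R = 1 / (1 − 0.6560) = 2.907
Css,max = 2.20 × 2.907 = 6.395 mg/L
Css,min = Css,max × e^(−kτ) = 6.395 × 0.6560 ≈ 4.20 mg/L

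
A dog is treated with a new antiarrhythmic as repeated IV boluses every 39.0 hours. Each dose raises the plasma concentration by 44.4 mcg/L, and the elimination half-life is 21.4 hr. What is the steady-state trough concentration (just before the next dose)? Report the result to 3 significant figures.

k = ln 2 / 21.4 = 0.03239 hr⁻¹
Fraction remaining after one interval: e^(−kτ) = e^(−0.03239 × 39.0) = 0.2827
R = 1 / (1 − 0.2827) = 1.394
Css,max = 44.4 × 1.394 = 61.90 mcg/L
Css,min = Css,max × e^(−kτ) = 61.90 × 0.2827 ≈ 17.5 mcg/L

17.5 mcg/L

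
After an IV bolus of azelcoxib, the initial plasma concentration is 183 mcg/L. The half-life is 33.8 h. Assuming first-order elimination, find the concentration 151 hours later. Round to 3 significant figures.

8.27 mcg/L

k = ln 2 / 33.8 = 0.02051 h⁻¹
C(t) = C₀ e^(−kt) = 183 × e^(−0.02051 × 151) = 183 × e^(−3.097) = 183 × 0.04520 ≈ 8.27 mcg/L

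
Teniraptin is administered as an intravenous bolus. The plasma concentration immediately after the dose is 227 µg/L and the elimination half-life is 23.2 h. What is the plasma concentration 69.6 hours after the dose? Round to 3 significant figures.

k = ln 2 / 23.2 = 0.02988 h⁻¹
C(t) = C₀ e^(−kt) = 227 × e^(−0.02988 × 69.6) = 227 × e^(−2.079) = 227 × 0.1250 ≈ 28.4 µg/L

28.4 µg/L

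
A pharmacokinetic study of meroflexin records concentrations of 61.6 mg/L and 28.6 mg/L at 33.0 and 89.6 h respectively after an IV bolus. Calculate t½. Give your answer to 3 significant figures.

k = ln(C₁/C₂) / (t₂ − t₁) = ln(61.6/28.6) / (89.6 − 33.0)
  = 0.7673 / 56.60 = 0.01356 h⁻¹
t½ = ln 2 / k = ln 2 / 0.01356 ≈ 51.1 hours

51.1 hours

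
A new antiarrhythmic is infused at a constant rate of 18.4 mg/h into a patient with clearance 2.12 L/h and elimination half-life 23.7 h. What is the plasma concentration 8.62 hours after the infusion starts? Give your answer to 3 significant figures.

Css = rate / CL = 18.4 / 2.12 = 8.679 µg/mL
k = ln 2 / 23.7 = 0.02925 h⁻¹
C(t) = Css (1 − e^(−kt)) = 8.679 × (1 − e^(−0.2521)) = 8.679 × 0.2228 ≈ 1.93 µg/mL

1.93 µg/mL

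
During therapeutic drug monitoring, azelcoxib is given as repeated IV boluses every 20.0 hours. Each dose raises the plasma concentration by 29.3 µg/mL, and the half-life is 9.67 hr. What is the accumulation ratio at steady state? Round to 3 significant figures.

k = ln 2 / 9.67 = 0.07168 hr⁻¹
Fraction remaining after one interval: e^(−kτ) = e^(−0.07168 × 20.0) = 0.2384
R = 1 / (1 − 0.2384) = 1 / 0.7616 ≈ 1.31

1.31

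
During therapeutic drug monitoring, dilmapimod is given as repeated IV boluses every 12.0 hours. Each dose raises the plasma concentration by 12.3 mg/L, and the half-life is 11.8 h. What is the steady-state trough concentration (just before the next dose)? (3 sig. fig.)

12.0 mg/L

k = ln 2 / 11.8 = 0.05874 h⁻¹
Fraction remaining after one interval: e^(−kτ) = e^(−0.05874 × 12.0) = 0.4942
R = 1 / (1 − 0.4942) = 1.977
Css,max = 12.3 × 1.977 = 24.32 mg/L
Css,min = Css,max × e^(−kτ) = 24.32 × 0.4942 ≈ 12.0 mg/L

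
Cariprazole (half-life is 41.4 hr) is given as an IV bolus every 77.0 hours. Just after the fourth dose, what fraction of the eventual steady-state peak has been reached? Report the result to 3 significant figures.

k = ln 2 / 41.4 = 0.01674 hr⁻¹
f_n = 1 − e^(−nkτ) = 1 − e^(−4 × 0.01674 × 77.0) = 1 − e^(−5.157) = 1 − 0.005760 ≈ 0.994

0.994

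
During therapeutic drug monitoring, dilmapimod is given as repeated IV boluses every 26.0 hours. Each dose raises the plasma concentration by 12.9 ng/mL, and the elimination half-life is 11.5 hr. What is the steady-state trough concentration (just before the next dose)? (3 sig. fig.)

3.40 ng/mL

k = ln 2 / 11.5 = 0.06027 hr⁻¹
Fraction remaining after one interval: e^(−kτ) = e^(−0.06027 × 26.0) = 0.2086
R = 1 / (1 − 0.2086) = 1.264
Css,max = 12.9 × 1.264 = 16.30 ng/mL
Css,min = Css,max × e^(−kτ) = 16.30 × 0.2086 ≈ 3.40 ng/mL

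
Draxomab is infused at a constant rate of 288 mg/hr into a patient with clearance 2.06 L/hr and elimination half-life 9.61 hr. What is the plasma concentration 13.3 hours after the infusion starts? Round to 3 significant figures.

86.2 mg/L

Css = rate / CL = 288 / 2.06 = 139.8 mg/L
k = ln 2 / 9.61 = 0.07213 hr⁻¹
C(t) = Css (1 − e^(−kt)) = 139.8 × (1 − e^(−0.9593)) = 139.8 × 0.6168 ≈ 86.2 mg/L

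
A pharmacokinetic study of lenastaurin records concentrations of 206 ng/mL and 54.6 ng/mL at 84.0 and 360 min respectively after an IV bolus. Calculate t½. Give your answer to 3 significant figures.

k = ln(C₁/C₂) / (t₂ − t₁) = ln(206/54.6) / (360 − 84.0)
  = 1.328 / 276.0 = 0.004811 min⁻¹
t½ = ln 2 / k = ln 2 / 0.004811 ≈ 144 minutes

144 minutes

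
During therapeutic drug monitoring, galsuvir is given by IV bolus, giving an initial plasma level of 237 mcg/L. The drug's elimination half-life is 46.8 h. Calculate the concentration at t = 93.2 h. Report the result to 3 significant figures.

k = ln 2 / 46.8 = 0.01481 h⁻¹
93.2 h is 1.991 half-lives, so C = 237 × (1/2)^1.991 = 237 × 0.2515 ≈ 59.6 mcg/L

59.6 mcg/L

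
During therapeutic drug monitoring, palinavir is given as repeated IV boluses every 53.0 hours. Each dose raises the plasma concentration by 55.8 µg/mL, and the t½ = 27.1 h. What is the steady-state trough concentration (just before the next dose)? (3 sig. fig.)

k = ln 2 / 27.1 = 0.02558 h⁻¹
Fraction remaining after one interval: e^(−kτ) = e^(−0.02558 × 53.0) = 0.2578
R = 1 / (1 − 0.2578) = 1.347
Css,max = 55.8 × 1.347 = 75.18 µg/mL
Css,min = Css,max × e^(−kτ) = 75.18 × 0.2578 ≈ 19.4 µg/mL

19.4 µg/mL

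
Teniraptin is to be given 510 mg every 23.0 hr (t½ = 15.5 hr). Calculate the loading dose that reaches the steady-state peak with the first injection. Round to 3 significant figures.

794 mg

k = ln 2 / 15.5 = 0.04472 hr⁻¹
Accumulation ratio R = 1 / (1 − e^(−kτ)) = 1 / (1 − e^(−0.04472×23.0)) = 1 / (1 − 0.3575) = 1.556
Loading dose = maintenance dose × R = 510 × 1.556 ≈ 794 mg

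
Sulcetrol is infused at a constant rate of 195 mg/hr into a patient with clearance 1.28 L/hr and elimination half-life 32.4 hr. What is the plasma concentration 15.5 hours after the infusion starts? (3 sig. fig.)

43.0 µg/mL

Css = rate / CL = 195 / 1.28 = 152.3 µg/mL
k = ln 2 / 32.4 = 0.02139 hr⁻¹
C(t) = Css (1 − e^(−kt)) = 152.3 × (1 − e^(−0.3316)) = 152.3 × 0.2822 ≈ 43.0 µg/mL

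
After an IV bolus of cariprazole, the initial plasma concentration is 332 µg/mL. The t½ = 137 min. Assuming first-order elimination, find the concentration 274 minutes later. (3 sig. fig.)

83.0 µg/mL

k = ln 2 / 137 = 0.005059 min⁻¹
274 min is 2.000 half-lives, so C = 332 × (1/2)^2.000 = 332 × 0.2500 ≈ 83.0 µg/mL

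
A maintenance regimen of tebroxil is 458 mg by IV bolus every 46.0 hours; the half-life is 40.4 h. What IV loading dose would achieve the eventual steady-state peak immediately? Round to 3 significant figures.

839 mg

k = ln 2 / 40.4 = 0.01716 h⁻¹
Accumulation ratio R = 1 / (1 − e^(−kτ)) = 1 / (1 − e^(−0.01716×46.0)) = 1 / (1 − 0.4542) = 1.832
Loading dose = maintenance dose × R = 458 × 1.832 ≈ 839 mg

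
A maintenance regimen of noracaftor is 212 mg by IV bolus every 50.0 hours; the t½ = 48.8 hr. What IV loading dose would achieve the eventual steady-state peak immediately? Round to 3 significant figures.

417 mg

k = ln 2 / 48.8 = 0.01420 hr⁻¹
Accumulation ratio R = 1 / (1 − e^(−kτ)) = 1 / (1 − e^(−0.01420×50.0)) = 1 / (1 − 0.4915) = 1.967
Loading dose = maintenance dose × R = 212 × 1.967 ≈ 417 mg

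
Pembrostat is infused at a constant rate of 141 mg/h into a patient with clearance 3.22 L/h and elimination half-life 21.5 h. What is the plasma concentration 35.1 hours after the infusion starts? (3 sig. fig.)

29.7 mg/L

Css = rate / CL = 141 / 3.22 = 43.79 mg/L
k = ln 2 / 21.5 = 0.03224 h⁻¹
C(t) = Css (1 − e^(−kt)) = 43.79 × (1 − e^(−1.132)) = 43.79 × 0.6775 ≈ 29.7 mg/L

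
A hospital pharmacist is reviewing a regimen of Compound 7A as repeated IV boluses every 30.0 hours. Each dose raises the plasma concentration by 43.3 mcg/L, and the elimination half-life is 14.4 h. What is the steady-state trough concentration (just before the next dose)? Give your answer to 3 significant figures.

k = ln 2 / 14.4 = 0.04814 h⁻¹
Fraction remaining after one interval: e^(−kτ) = e^(−0.04814 × 30.0) = 0.2360
R = 1 / (1 − 0.2360) = 1.309
Css,max = 43.3 × 1.309 = 56.67 mcg/L
Css,min = Css,max × e^(−kτ) = 56.67 × 0.2360 ≈ 13.4 mcg/L

13.4 mcg/L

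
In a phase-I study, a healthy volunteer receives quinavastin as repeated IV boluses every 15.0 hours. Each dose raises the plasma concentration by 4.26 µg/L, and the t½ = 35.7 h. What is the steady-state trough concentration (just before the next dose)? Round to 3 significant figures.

12.6 µg/L

k = ln 2 / 35.7 = 0.01942 h⁻¹
Fraction remaining after one interval: e^(−kτ) = e^(−0.01942 × 15.0) = 0.7473
R = 1 / (1 − 0.7473) = 3.958
Css,max = 4.26 × 3.958 = 16.86 µg/L
Css,min = Css,max × e^(−kτ) = 16.86 × 0.7473 ≈ 12.6 µg/L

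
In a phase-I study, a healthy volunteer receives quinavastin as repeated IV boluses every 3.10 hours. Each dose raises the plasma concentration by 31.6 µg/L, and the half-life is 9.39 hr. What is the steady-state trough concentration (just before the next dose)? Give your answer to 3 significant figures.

123 µg/L

k = ln 2 / 9.39 = 0.07382 hr⁻¹
Fraction remaining after one interval: e^(−kτ) = e^(−0.07382 × 3.10) = 0.7955
R = 1 / (1 − 0.7955) = 4.889
Css,max = 31.6 × 4.889 = 154.5 µg/L
Css,min = Css,max × e^(−kτ) = 154.5 × 0.7955 ≈ 123 µg/L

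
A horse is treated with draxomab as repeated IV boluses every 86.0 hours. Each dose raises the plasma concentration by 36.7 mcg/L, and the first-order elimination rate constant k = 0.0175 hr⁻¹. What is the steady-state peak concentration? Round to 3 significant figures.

Fraction remaining after one interval: e^(−kτ) = e^(−0.01750 × 86.0) = 0.2220
R = 1 / (1 − 0.2220) = 1.285
Css,max = 36.7 × 1.285 ≈ 47.2 mcg/L

47.2 mcg/L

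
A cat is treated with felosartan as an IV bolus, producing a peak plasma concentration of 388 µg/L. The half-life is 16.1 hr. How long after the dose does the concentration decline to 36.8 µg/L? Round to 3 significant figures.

k = ln 2 / 16.1 = 0.04305 hr⁻¹
C(t) = C₀ e^(−kt)  ⇒  t = ln(C₀/C) / k
t = ln(388/36.8) / 0.04305 = 2.356 / 0.04305 ≈ 54.7 hours

54.7 hours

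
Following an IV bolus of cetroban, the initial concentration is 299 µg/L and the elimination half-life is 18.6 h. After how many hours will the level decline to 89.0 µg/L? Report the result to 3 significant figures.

32.5 hours

k = ln 2 / 18.6 = 0.03727 h⁻¹
C(t) = C₀ e^(−kt)  ⇒  t = ln(C₀/C) / k
t = ln(299/89.0) / 0.03727 = 1.212 / 0.03727 ≈ 32.5 hours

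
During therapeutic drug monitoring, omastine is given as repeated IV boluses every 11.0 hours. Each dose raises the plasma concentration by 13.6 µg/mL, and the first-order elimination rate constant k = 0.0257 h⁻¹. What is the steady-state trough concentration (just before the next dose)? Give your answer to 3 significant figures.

41.6 µg/mL

Fraction remaining after one interval: e^(−kτ) = e^(−0.02570 × 11.0) = 0.7537
R = 1 / (1 − 0.7537) = 4.061
Css,max = 13.6 × 4.061 = 55.23 µg/mL
Css,min = Css,max × e^(−kτ) = 55.23 × 0.7537 ≈ 41.6 µg/mL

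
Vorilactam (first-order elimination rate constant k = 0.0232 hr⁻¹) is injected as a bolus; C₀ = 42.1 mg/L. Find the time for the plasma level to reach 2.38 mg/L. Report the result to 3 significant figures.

124 hours

C(t) = C₀ e^(−kt)  ⇒  t = ln(C₀/C) / k
t = ln(42.1/2.38) / 0.02320 = 2.873 / 0.02320 ≈ 124 hours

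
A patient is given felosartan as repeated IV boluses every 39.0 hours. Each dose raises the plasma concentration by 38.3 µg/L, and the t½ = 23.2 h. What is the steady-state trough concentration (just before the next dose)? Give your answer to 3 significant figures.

k = ln 2 / 23.2 = 0.02988 h⁻¹
Fraction remaining after one interval: e^(−kτ) = e^(−0.02988 × 39.0) = 0.3119
R = 1 / (1 − 0.3119) = 1.453
Css,max = 38.3 × 1.453 = 55.66 µg/L
Css,min = Css,max × e^(−kτ) = 55.66 × 0.3119 ≈ 17.4 µg/L

17.4 µg/L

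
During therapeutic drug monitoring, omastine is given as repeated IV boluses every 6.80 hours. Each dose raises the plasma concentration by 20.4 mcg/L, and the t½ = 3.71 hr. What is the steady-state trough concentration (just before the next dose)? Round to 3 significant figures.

7.96 mcg/L

k = ln 2 / 3.71 = 0.1868 hr⁻¹
Fraction remaining after one interval: e^(−kτ) = e^(−0.1868 × 6.80) = 0.2807
R = 1 / (1 − 0.2807) = 1.390
Css,max = 20.4 × 1.390 = 28.36 mcg/L
Css,min = Css,max × e^(−kτ) = 28.36 × 0.2807 ≈ 7.96 mcg/L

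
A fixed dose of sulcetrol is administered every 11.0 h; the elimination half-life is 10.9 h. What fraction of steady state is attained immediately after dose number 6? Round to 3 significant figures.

k = ln 2 / 10.9 = 0.06359 h⁻¹
f_n = 1 − e^(−nkτ) = 1 − e^(−6 × 0.06359 × 11.0) = 1 − e^(−4.197) = 1 − 0.01504 ≈ 0.985

0.985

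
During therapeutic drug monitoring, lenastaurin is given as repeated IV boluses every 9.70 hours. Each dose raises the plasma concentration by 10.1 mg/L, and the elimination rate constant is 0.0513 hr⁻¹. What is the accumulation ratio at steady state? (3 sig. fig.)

2.55

Fraction remaining after one interval: e^(−kτ) = e^(−0.05130 × 9.70) = 0.6080
R = 1 / (1 − 0.6080) = 1 / 0.3920 ≈ 2.55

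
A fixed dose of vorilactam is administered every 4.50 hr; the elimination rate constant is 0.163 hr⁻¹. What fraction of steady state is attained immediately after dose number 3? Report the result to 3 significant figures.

0.889

f_n = 1 − e^(−nkτ) = 1 − e^(−3 × 0.1630 × 4.50) = 1 − e^(−2.200) = 1 − 0.1107 ≈ 0.889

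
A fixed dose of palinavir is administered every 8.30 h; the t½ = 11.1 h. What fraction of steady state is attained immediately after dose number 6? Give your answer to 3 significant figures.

k = ln 2 / 11.1 = 0.06245 h⁻¹
f_n = 1 − e^(−nkτ) = 1 − e^(−6 × 0.06245 × 8.30) = 1 − e^(−3.110) = 1 − 0.04461 ≈ 0.955

0.955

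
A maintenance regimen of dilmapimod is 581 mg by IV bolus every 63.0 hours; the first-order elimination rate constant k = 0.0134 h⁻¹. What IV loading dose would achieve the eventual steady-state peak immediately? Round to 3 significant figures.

1020 mg

Accumulation ratio R = 1 / (1 − e^(−kτ)) = 1 / (1 − e^(−0.01340×63.0)) = 1 / (1 − 0.4299) = 1.754
Loading dose = maintenance dose × R = 581 × 1.754 ≈ 1020 mg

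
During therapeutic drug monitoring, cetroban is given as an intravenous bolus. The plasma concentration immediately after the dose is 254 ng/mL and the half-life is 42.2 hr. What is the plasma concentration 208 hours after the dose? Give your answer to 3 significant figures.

k = ln 2 / 42.2 = 0.01643 hr⁻¹
208 hr is 4.929 half-lives, so C = 254 × (1/2)^4.929 = 254 × 0.03283 ≈ 8.34 ng/mL

8.34 ng/mL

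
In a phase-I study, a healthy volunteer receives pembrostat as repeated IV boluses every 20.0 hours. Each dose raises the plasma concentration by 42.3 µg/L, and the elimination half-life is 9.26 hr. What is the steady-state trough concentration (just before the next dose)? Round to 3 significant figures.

12.2 µg/L

k = ln 2 / 9.26 = 0.07485 hr⁻¹
Fraction remaining after one interval: e^(−kτ) = e^(−0.07485 × 20.0) = 0.2238
R = 1 / (1 − 0.2238) = 1.288
Css,max = 42.3 × 1.288 = 54.50 µg/L
Css,min = Css,max × e^(−kτ) = 54.50 × 0.2238 ≈ 12.2 µg/L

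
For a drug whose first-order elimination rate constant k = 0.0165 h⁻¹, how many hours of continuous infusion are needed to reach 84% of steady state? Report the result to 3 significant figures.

111 hours

f = 1 − e^(−kt)  ⇒  t = −ln(1 − f) / k
t = −ln(1 − 0.84) / 0.01650 = 1.833 / 0.01650 ≈ 111 hours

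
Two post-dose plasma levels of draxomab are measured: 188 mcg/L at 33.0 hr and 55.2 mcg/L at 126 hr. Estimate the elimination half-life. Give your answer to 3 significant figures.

52.6 hours

k = ln(C₁/C₂) / (t₂ − t₁) = ln(188/55.2) / (126 − 33.0)
  = 1.225 / 93.00 = 0.01318 hr⁻¹
t½ = ln 2 / k = ln 2 / 0.01318 ≈ 52.6 hours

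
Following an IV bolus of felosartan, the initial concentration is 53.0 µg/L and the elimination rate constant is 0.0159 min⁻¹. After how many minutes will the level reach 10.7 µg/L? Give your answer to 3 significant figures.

C(t) = C₀ e^(−kt)  ⇒  t = ln(C₀/C) / k
t = ln(53.0/10.7) / 0.01590 = 1.600 / 0.01590 ≈ 101 minutes

101 minutes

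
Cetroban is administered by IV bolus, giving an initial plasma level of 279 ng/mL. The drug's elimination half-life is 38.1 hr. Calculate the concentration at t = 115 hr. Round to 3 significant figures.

34.4 ng/mL

k = ln 2 / 38.1 = 0.01819 hr⁻¹
115 hr is 3.018 half-lives, so C = 279 × (1/2)^3.018 = 279 × 0.1234 ≈ 34.4 ng/mL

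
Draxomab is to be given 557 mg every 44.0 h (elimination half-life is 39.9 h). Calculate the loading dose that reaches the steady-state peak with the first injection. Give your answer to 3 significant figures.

1040 mg

k = ln 2 / 39.9 = 0.01737 h⁻¹
Accumulation ratio R = 1 / (1 − e^(−kτ)) = 1 / (1 − e^(−0.01737×44.0)) = 1 / (1 − 0.4656) = 1.871
Loading dose = maintenance dose × R = 557 × 1.871 ≈ 1040 mg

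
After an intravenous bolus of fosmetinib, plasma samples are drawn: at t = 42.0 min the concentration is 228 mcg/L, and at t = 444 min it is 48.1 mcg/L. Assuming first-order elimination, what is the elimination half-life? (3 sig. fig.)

k = ln(C₁/C₂) / (t₂ − t₁) = ln(228/48.1) / (444 − 42.0)
  = 1.556 / 402.0 = 0.003871 min⁻¹
t½ = ln 2 / k = ln 2 / 0.003871 ≈ 179 minutes

179 minutes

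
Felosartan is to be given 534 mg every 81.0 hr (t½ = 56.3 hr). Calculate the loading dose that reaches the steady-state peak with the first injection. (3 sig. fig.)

k = ln 2 / 56.3 = 0.01231 hr⁻¹
Accumulation ratio R = 1 / (1 − e^(−kτ)) = 1 / (1 − e^(−0.01231×81.0)) = 1 / (1 − 0.3689) = 1.585
Loading dose = maintenance dose × R = 534 × 1.585 ≈ 846 mg

846 mg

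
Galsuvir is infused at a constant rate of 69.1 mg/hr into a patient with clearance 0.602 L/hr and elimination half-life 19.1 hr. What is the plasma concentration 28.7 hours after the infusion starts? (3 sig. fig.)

74.3 µg/mL

Css = rate / CL = 69.1 / 0.602 = 114.8 µg/mL
k = ln 2 / 19.1 = 0.03629 hr⁻¹
C(t) = Css (1 − e^(−kt)) = 114.8 × (1 − e^(−1.042)) = 114.8 × 0.6471 ≈ 74.3 µg/mL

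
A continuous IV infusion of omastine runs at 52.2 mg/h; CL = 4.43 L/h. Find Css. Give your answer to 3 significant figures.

11.8 mg/L

Css = infusion rate / CL = 52.2 / 4.43 ≈ 11.8 mg/L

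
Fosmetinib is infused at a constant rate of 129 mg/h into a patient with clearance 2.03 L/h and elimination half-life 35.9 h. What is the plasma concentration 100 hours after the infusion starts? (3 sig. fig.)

Css = rate / CL = 129 / 2.03 = 63.55 mg/L
k = ln 2 / 35.9 = 0.01931 h⁻¹
C(t) = Css (1 − e^(−kt)) = 63.55 × (1 − e^(−1.931)) = 63.55 × 0.8550 ≈ 54.3 mg/L

54.3 mg/L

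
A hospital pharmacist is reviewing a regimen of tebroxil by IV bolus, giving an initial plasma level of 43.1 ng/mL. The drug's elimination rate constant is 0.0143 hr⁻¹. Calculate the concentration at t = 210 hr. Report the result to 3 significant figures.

2.14 ng/mL

C(t) = C₀ e^(−kt) = 43.1 × e^(−0.01430 × 210) = 43.1 × e^(−3.003) = 43.1 × 0.04964 ≈ 2.14 ng/mL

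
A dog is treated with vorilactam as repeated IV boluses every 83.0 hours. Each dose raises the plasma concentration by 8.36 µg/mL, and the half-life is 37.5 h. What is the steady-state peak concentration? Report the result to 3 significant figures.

10.7 µg/mL

k = ln 2 / 37.5 = 0.01848 h⁻¹
Fraction remaining after one interval: e^(−kτ) = e^(−0.01848 × 83.0) = 0.2156
R = 1 / (1 − 0.2156) = 1.275
Css,max = 8.36 × 1.275 ≈ 10.7 µg/mL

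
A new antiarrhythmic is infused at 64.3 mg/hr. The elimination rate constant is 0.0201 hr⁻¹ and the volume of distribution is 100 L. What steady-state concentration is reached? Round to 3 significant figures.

32.0 mg/L

CL = k · V = 0.0201 × 100 = 2.010 L/hr
Css = rate / CL = 64.3 / 2.010 ≈ 32.0 mg/L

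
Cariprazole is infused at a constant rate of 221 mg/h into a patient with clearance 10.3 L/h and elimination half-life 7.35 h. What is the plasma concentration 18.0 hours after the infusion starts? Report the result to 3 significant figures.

Css = rate / CL = 221 / 10.3 = 21.46 mg/L
k = ln 2 / 7.35 = 0.09431 h⁻¹
C(t) = Css (1 − e^(−kt)) = 21.46 × (1 − e^(−1.698)) = 21.46 × 0.8169 ≈ 17.5 mg/L

17.5 mg/L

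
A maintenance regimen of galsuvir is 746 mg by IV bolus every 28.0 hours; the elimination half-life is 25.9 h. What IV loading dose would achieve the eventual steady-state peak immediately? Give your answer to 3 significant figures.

1410 mg

k = ln 2 / 25.9 = 0.02676 h⁻¹
Accumulation ratio R = 1 / (1 − e^(−kτ)) = 1 / (1 − e^(−0.02676×28.0)) = 1 / (1 − 0.4727) = 1.896
Loading dose = maintenance dose × R = 746 × 1.896 ≈ 1410 mg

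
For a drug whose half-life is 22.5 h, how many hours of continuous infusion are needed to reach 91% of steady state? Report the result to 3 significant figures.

k = ln 2 / 22.5 = 0.03081 h⁻¹
f = 1 − e^(−kt)  ⇒  t = −ln(1 − f) / k
t = −ln(1 − 0.91) / 0.03081 = 2.408 / 0.03081 ≈ 78.2 hours

78.2 hours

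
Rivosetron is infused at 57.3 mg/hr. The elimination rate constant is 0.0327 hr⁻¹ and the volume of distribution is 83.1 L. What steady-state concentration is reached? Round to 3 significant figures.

CL = k · V = 0.0327 × 83.1 = 2.717 L/hr
Css = rate / CL = 57.3 / 2.717 ≈ 21.1 mg/L

21.1 mg/L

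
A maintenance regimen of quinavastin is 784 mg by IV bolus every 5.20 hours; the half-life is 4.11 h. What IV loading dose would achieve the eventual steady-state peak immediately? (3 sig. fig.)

1340 mg

k = ln 2 / 4.11 = 0.1686 h⁻¹
Accumulation ratio R = 1 / (1 − e^(−kτ)) = 1 / (1 − e^(−0.1686×5.20)) = 1 / (1 − 0.4160) = 1.712
Loading dose = maintenance dose × R = 784 × 1.712 ≈ 1340 mg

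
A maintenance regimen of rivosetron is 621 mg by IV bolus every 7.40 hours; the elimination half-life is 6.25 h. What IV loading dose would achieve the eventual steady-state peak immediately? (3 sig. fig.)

1110 mg

k = ln 2 / 6.25 = 0.1109 h⁻¹
Accumulation ratio R = 1 / (1 − e^(−kτ)) = 1 / (1 − e^(−0.1109×7.40)) = 1 / (1 − 0.4401) = 1.786
Loading dose = maintenance dose × R = 621 × 1.786 ≈ 1110 mg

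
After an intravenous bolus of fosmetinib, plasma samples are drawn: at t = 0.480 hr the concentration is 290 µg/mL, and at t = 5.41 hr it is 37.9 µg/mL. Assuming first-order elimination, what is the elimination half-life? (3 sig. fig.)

k = ln(C₁/C₂) / (t₂ − t₁) = ln(290/37.9) / (5.41 − 0.480)
  = 2.035 / 4.930 = 0.4128 hr⁻¹
t½ = ln 2 / k = ln 2 / 0.4128 ≈ 1.68 hours

1.68 hours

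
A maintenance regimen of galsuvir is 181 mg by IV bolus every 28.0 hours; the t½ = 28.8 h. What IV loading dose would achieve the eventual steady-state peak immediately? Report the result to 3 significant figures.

k = ln 2 / 28.8 = 0.02407 h⁻¹
Accumulation ratio R = 1 / (1 − e^(−kτ)) = 1 / (1 − e^(−0.02407×28.0)) = 1 / (1 − 0.5097) = 2.040
Loading dose = maintenance dose × R = 181 × 2.040 ≈ 369 mg

369 mg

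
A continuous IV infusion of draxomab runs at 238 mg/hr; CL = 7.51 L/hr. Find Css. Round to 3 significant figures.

31.7 mg/L

Css = infusion rate / CL = 238 / 7.51 ≈ 31.7 mg/L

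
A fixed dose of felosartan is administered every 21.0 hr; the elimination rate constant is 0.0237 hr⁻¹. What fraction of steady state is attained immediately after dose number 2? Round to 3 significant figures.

f_n = 1 − e^(−nkτ) = 1 − e^(−2 × 0.02370 × 21.0) = 1 − e^(−0.9954) = 1 − 0.3696 ≈ 0.630

0.630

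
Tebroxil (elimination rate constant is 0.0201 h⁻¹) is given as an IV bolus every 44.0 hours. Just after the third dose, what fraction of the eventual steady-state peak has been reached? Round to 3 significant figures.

f_n = 1 − e^(−nkτ) = 1 − e^(−3 × 0.02010 × 44.0) = 1 − e^(−2.653) = 1 − 0.07043 ≈ 0.930

0.930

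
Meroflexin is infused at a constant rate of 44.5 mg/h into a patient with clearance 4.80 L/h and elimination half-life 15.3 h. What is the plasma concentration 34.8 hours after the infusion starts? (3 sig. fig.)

Css = rate / CL = 44.5 / 4.80 = 9.271 µg/mL
k = ln 2 / 15.3 = 0.04530 h⁻¹
C(t) = Css (1 − e^(−kt)) = 9.271 × (1 − e^(−1.577)) = 9.271 × 0.7933 ≈ 7.35 µg/mL

7.35 µg/mL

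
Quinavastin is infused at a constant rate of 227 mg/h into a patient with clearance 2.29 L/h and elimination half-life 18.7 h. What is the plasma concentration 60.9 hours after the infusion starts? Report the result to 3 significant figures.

88.8 µg/mL

Css = rate / CL = 227 / 2.29 = 99.13 µg/mL
k = ln 2 / 18.7 = 0.03707 h⁻¹
C(t) = Css (1 − e^(−kt)) = 99.13 × (1 − e^(−2.257)) = 99.13 × 0.8954 ≈ 88.8 µg/mL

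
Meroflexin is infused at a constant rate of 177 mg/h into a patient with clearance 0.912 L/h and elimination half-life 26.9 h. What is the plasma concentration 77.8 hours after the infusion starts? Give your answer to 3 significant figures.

168 µg/mL

Css = rate / CL = 177 / 0.912 = 194.1 µg/mL
k = ln 2 / 26.9 = 0.02577 h⁻¹
C(t) = Css (1 − e^(−kt)) = 194.1 × (1 − e^(−2.005)) = 194.1 × 0.8653 ≈ 168 µg/mL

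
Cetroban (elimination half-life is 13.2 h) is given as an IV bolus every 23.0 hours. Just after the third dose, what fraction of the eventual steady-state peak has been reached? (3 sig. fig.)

0.973

k = ln 2 / 13.2 = 0.05251 h⁻¹
f_n = 1 − e^(−nkτ) = 1 − e^(−3 × 0.05251 × 23.0) = 1 − e^(−3.623) = 1 − 0.02670 ≈ 0.973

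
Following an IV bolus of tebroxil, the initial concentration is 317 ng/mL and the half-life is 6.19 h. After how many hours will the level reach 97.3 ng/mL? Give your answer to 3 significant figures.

k = ln 2 / 6.19 = 0.1120 h⁻¹
C(t) = C₀ e^(−kt)  ⇒  t = ln(C₀/C) / k
t = ln(317/97.3) / 0.1120 = 1.181 / 0.1120 ≈ 10.5 hours

10.5 hours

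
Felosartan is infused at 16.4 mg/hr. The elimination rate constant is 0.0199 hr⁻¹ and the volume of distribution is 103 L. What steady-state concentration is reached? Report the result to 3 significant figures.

8.00 µg/mL

CL = k · V = 0.0199 × 103 = 2.050 L/hr
Css = rate / CL = 16.4 / 2.050 ≈ 8.00 µg/mL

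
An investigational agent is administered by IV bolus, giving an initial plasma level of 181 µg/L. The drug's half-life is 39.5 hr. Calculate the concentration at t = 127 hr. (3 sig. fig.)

k = ln 2 / 39.5 = 0.01755 hr⁻¹
127 hr is 3.215 half-lives, so C = 181 × (1/2)^3.215 = 181 × 0.1077 ≈ 19.5 µg/L

19.5 µg/L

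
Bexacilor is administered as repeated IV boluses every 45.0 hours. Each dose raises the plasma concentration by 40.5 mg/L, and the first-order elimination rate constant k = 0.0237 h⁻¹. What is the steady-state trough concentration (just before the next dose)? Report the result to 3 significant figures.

21.3 mg/L

Fraction remaining after one interval: e^(−kτ) = e^(−0.02370 × 45.0) = 0.3442
R = 1 / (1 − 0.3442) = 1.525
Css,max = 40.5 × 1.525 = 61.76 mg/L
Css,min = Css,max × e^(−kτ) = 61.76 × 0.3442 ≈ 21.3 mg/L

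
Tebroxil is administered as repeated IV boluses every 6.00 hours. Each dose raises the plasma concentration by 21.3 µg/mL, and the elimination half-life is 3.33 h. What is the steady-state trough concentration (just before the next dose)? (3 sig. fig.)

8.57 µg/mL

k = ln 2 / 3.33 = 0.2082 h⁻¹
Fraction remaining after one interval: e^(−kτ) = e^(−0.2082 × 6.00) = 0.2868
R = 1 / (1 − 0.2868) = 1.402
Css,max = 21.3 × 1.402 = 29.87 µg/mL
Css,min = Css,max × e^(−kτ) = 29.87 × 0.2868 ≈ 8.57 µg/mL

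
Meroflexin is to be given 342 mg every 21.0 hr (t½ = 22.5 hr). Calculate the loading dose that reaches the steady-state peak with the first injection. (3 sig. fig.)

k = ln 2 / 22.5 = 0.03081 hr⁻¹
Accumulation ratio R = 1 / (1 − e^(−kτ)) = 1 / (1 − e^(−0.03081×21.0)) = 1 / (1 − 0.5236) = 2.099
Loading dose = maintenance dose × R = 342 × 2.099 ≈ 718 mg

718 mg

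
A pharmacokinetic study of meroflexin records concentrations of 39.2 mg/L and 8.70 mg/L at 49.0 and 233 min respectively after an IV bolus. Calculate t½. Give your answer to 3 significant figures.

84.7 minutes

k = ln(C₁/C₂) / (t₂ − t₁) = ln(39.2/8.70) / (233 − 49.0)
  = 1.505 / 184.0 = 0.008181 min⁻¹
t½ = ln 2 / k = ln 2 / 0.008181 ≈ 84.7 minutes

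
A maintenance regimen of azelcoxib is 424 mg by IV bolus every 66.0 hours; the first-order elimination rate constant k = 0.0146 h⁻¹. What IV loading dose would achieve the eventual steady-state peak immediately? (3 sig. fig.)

686 mg

Accumulation ratio R = 1 / (1 − e^(−kτ)) = 1 / (1 − e^(−0.01460×66.0)) = 1 / (1 − 0.3815) = 1.617
Loading dose = maintenance dose × R = 424 × 1.617 ≈ 686 mg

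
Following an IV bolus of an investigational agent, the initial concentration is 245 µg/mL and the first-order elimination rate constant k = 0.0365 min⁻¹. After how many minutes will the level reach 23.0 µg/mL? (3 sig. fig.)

64.8 minutes

C(t) = C₀ e^(−kt)  ⇒  t = ln(C₀/C) / k
t = ln(245/23.0) / 0.03650 = 2.366 / 0.03650 ≈ 64.8 minutes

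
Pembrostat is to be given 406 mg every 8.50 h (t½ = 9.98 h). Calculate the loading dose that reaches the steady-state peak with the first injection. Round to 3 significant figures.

911 mg

k = ln 2 / 9.98 = 0.06945 h⁻¹
Accumulation ratio R = 1 / (1 − e^(−kτ)) = 1 / (1 − e^(−0.06945×8.50)) = 1 / (1 − 0.5541) = 2.243
Loading dose = maintenance dose × R = 406 × 2.243 ≈ 911 mg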